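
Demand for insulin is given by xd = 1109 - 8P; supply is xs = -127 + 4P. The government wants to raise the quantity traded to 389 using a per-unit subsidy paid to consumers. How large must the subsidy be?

Required subsidy s = 39 per unit

At x = 389, invert demand for the buyer price: Pb = (1109 − 389)/8 = 90; invert supply for the seller price: Ps = (389 − (-127))/4 = 129.
The subsidy must fill the gap: s = Ps − Pb = 129 − 90 = 39.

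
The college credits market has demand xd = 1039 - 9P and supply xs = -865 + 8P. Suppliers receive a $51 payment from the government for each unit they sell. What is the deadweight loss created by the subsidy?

Pre-subsidy: 1039 - 9P = -865 + 8P gives P* = 112, x* = 31.
With the subsidy, sellers receive Ps = Pb + 51 for each unit, where Pb is the price buyers pay.
Supply in terms of Pb becomes xs = -865 + 8(Pb + 51) = -457 + 8Pb. Setting this equal to demand: 1039 - 9Pb = -457 + 8Pb, so Pb = 88.
Sellers receive Ps = 88 + 51 = 139; x' = 1039 − 9·88 = 247.
The subsidy expands output by 247 − 31 = 216 past the efficient level; on those units the gap between marginal cost and willingness to pay runs from 0 up to 51.
DWL = ½ × 51 × 216 = 5508.

Deadweight loss = $5508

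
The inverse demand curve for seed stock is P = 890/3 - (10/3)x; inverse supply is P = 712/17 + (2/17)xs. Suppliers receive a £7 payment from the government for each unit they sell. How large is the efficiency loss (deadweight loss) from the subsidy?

Pre-subsidy: 890/3 - (10/3)x = 712/17 + (2/17)x gives x* = 6497/88 and P* = 2225/44.
With the subsidy, sellers receive Ps = Pb + 7 for each unit, where Pb is the price buyers pay.
On the curves, Pb = 890/3 - (10/3)x and Ps = 712/17 + (2/17)x; the wedge Ps − Pb = 7 gives 712/17 + (2/17)x − (890/3 - (10/3)x) = 7, so x' = 13351/176.
Then Pb = 890/3 − (10/3)·(13351/176) = 3855/88 and Ps = 712/17 + (2/17)·(13351/176) = 4471/88.
The subsidy expands output by 13351/176 − 6497/88 = 357/176 past the efficient level; on those units the gap between marginal cost and willingness to pay runs from 0 up to 7.
DWL = ½ × 7 × 357/176 = 2499/352.

Deadweight loss = 2499/352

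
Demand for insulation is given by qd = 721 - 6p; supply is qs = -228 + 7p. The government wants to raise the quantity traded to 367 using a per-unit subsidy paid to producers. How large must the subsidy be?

Required subsidy s = 26 per unit

At q = 367, invert demand for the buyer price: pb = (721 − 367)/6 = 59; invert supply for the seller price: ps = (367 − (-228))/7 = 85.
The subsidy must fill the gap: s = ps − pb = 85 − 59 = 26.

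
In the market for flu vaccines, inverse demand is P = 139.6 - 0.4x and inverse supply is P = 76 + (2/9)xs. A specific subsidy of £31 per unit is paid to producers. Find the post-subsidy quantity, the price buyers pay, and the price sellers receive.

x' = 4257/28; buyers pay 1103/14; sellers receive 1537/14

Pre-subsidy: 139.6 - 0.4x = 76 + (2/9)x gives x* = 1431/14 and P* = 691/7.
With the subsidy, sellers receive Ps = Pb + 31 for each unit, where Pb is the price buyers pay.
On the curves, Pb = 139.6 - 0.4x and Ps = 76 + (2/9)x; the wedge Ps − Pb = 31 gives 76 + (2/9)x − (139.6 - 0.4x) = 31, so x' = 4257/28.
Then Pb = 139.6 − 0.4·(4257/28) = 1103/14 and Ps = 76 + (2/9)·(4257/28) = 1537/14.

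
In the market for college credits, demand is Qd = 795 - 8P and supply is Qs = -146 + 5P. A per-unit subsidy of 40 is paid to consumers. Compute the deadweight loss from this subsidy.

Deadweight loss = 32000/13

Pre-subsidy: 795 - 8P = -146 + 5P gives P* = 941/13, Q* = 2807/13.
With the rebate, buyers effectively pay Pb = Ps − 40, where Ps is the price sellers receive.
Demand in terms of Ps becomes Qd = 795 − 8(Ps − 40) = 1115 - 8Ps. Setting this equal to supply: 1115 - 8Ps = -146 + 5Ps, so Ps = 97.
Buyers pay Pb = 97 − 40 = 57; Q' = -146 + 5·97 = 339.
The subsidy expands output by 339 − 2807/13 = 1600/13 past the efficient level; on those units the gap between marginal cost and willingness to pay runs from 0 up to 40.
DWL = ½ × 40 × 1600/13 = 32000/13.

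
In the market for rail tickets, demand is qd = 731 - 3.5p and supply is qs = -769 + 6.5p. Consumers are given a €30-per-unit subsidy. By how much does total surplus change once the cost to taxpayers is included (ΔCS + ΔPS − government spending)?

Net change in total surplus = -€1023.75

Pre-subsidy: 731 - 3.5p = -769 + 6.5p gives p* = 150, q* = 206.
With the rebate, buyers effectively pay pb = ps − 30, where ps is the price sellers receive.
Demand in terms of ps becomes qd = 731 − 3.5(ps − 30) = 836 - 3.5ps. Setting this equal to supply: 836 - 3.5ps = -769 + 6.5ps, so ps = 160.5.
Buyers pay pb = 160.5 − 30 = 130.5; q' = -769 + 6.5·160.5 = 274.25.
ΔCS = ½(206 + 274.25)(150 − 130.5) = 4682.4375; ΔPS = ½(206 + 274.25)(160.5 − 150) = 2521.3125.
Government spending = 30 × 274.25 = 8227.5.
Net change = 4682.4375 + 2521.3125 − 8227.5 = -1023.75. The loss equals the DWL triangle ½·30·68.25.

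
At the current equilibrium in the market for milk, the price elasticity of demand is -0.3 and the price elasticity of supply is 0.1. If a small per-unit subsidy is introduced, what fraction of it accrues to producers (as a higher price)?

For a small subsidy around the equilibrium, the benefit split depends on the relative slopes, which at a point are proportional to the elasticities.
Buyer share = εs/(εs + |εd|) = 0.1/(0.1 + 0.3) = 0.25; seller share = |εd|/(εs + |εd|) = 0.75.
So producers capture 0.75 of the subsidy.

Producer share = 0.75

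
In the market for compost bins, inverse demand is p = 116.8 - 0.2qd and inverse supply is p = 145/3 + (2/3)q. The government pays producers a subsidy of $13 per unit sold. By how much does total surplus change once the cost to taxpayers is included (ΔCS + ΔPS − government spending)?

Net change in total surplus = -$97.5

Pre-subsidy: 116.8 - 0.2q = 145/3 + (2/3)q gives q* = 79 and p* = 101.
With the subsidy, sellers receive ps = pb + 13 for each unit, where pb is the price buyers pay.
On the curves, pb = 116.8 - 0.2q and ps = 145/3 + (2/3)q; the wedge ps − pb = 13 gives 145/3 + (2/3)q − (116.8 - 0.2q) = 13, so q' = 94.
Then pb = 116.8 − 0.2·94 = 98 and ps = 145/3 + (2/3)·94 = 111.
ΔCS = ½(79 + 94)(101 − 98) = 259.5; ΔPS = ½(79 + 94)(111 − 101) = 865.
Government spending = 13 × 94 = 1222.
Net change = 259.5 + 865 − 1222 = -97.5. The loss equals the DWL triangle ½·13·15.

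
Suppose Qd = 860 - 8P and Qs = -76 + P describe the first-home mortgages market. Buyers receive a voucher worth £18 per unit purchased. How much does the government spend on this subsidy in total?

Pre-subsidy: 860 - 8P = -76 + P gives P* = 104, Q* = 28.
With the rebate, buyers effectively pay Pb = Ps − 18, where Ps is the price sellers receive.
Demand in terms of Ps becomes Qd = 860 − 8(Ps − 18) = 1004 - 8Ps. Setting this equal to supply: 1004 - 8Ps = -76 + Ps, so Ps = 120.
Buyers pay Pb = 120 − 18 = 102; Q' = -76 + 1·120 = 44.
Government outlay = subsidy × quantity = 18 × 44 = 792.

Government cost = £792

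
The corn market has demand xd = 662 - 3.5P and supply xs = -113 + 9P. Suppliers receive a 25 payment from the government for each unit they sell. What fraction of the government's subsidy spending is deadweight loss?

Pre-subsidy: 662 - 3.5P = -113 + 9P gives P* = 62, x* = 445.
With the subsidy, sellers receive Ps = Pb + 25 for each unit, where Pb is the price buyers pay.
Supply in terms of Pb becomes xs = -113 + 9(Pb + 25) = 112 + 9Pb. Setting this equal to demand: 662 - 3.5Pb = 112 + 9Pb, so Pb = 44.
Sellers receive Ps = 44 + 25 = 69; x' = 662 − 3.5·44 = 508.
ΔCS = ½(445 + 508)(62 − 44) = 8577; ΔPS = ½(445 + 508)(69 − 62) = 3335.5.
Government spending = 25 × 508 = 12700.
DWL = ½ × 25 × (508 − 445) = 787.5; fraction = 787.5 / 12700 = 63/1016.

DWL / government spending = 63/1016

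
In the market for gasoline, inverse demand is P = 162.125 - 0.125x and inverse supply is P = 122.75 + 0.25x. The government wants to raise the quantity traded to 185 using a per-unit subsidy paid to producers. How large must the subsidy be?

Required subsidy s = 30 per unit

At x = 185, from the demand curve buyers pay Pb = 162.125 − 0.125·185 = 139; from the supply curve sellers need Ps = 122.75 + 0.25·185 = 169.
The subsidy must fill the gap: s = Ps − Pb = 169 − 139 = 30.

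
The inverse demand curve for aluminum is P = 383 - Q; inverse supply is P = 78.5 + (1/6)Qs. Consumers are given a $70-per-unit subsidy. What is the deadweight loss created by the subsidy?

Deadweight loss = $2100

Pre-subsidy: 383 - Q = 78.5 + (1/6)Q gives Q* = 261 and P* = 122.
With the rebate, buyers effectively pay Pb = Ps − 70, where Ps is the price sellers receive.
On the curves, Pb = 383 - Q and Ps = 78.5 + (1/6)Q; the wedge Ps − Pb = 70 gives 78.5 + (1/6)Q − (383 - Q) = 70, so Q' = 321.
Then Pb = 383 − 1·321 = 62 and Ps = 78.5 + (1/6)·321 = 132.
The subsidy expands output by 321 − 261 = 60 past the efficient level; on those units the gap between marginal cost and willingness to pay runs from 0 up to 70.
DWL = ½ × 70 × 60 = 2100.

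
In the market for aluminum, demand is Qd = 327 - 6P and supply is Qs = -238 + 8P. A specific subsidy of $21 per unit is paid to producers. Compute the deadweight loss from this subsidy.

Deadweight loss = $756

Pre-subsidy: 327 - 6P = -238 + 8P gives P* = 565/14, Q* = 594/7.
With the subsidy, sellers receive Ps = Pb + 21 for each unit, where Pb is the price buyers pay.
Supply in terms of Pb becomes Qs = -238 + 8(Pb + 21) = -70 + 8Pb. Setting this equal to demand: 327 - 6Pb = -70 + 8Pb, so Pb = 397/14.
Sellers receive Ps = 397/14 + 21 = 691/14; Q' = 327 − 6·(397/14) = 1098/7.
The subsidy expands output by 1098/7 − 594/7 = 72 past the efficient level; on those units the gap between marginal cost and willingness to pay runs from 0 up to 21.
DWL = ½ × 21 × 72 = 756.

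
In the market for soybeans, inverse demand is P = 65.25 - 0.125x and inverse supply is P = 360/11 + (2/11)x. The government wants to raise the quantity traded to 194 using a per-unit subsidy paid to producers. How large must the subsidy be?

At x = 194, from the demand curve buyers pay Pb = 65.25 − 0.125·194 = 41; from the supply curve sellers need Ps = 360/11 + (2/11)·194 = 68.
The subsidy must fill the gap: s = Ps − Pb = 68 − 41 = 27.

Required subsidy s = 27 per unit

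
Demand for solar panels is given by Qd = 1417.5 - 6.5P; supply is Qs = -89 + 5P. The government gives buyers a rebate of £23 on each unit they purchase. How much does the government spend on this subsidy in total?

Pre-subsidy: 1417.5 - 6.5P = -89 + 5P gives P* = 131, Q* = 566.
With the rebate, buyers effectively pay Pb = Ps − 23, where Ps is the price sellers receive.
Demand in terms of Ps becomes Qd = 1417.5 − 6.5(Ps − 23) = 1567 - 6.5Ps. Setting this equal to supply: 1567 - 6.5Ps = -89 + 5Ps, so Ps = 144.
Buyers pay Pb = 144 − 23 = 121; Q' = -89 + 5·144 = 631.
Government outlay = subsidy × quantity = 23 × 631 = 14513.

Government cost = £14513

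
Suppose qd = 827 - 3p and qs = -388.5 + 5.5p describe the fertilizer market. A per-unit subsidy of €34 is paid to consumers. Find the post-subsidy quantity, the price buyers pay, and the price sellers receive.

Pre-subsidy: 827 - 3p = -388.5 + 5.5p gives p* = 143, q* = 398.
With the rebate, buyers effectively pay pb = ps − 34, where ps is the price sellers receive.
Demand in terms of ps becomes qd = 827 − 3(ps − 34) = 929 - 3ps. Setting this equal to supply: 929 - 3ps = -388.5 + 5.5ps, so ps = 155.
Buyers pay pb = 155 − 34 = 121; q' = -388.5 + 5.5·155 = 464.

q' = 464; buyers pay €121; sellers receive €155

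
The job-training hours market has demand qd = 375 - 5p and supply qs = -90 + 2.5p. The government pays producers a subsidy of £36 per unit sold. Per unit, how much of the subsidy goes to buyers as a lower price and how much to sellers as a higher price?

Pre-subsidy: 375 - 5p = -90 + 2.5p gives p* = 62, q* = 65.
With the subsidy, sellers receive ps = pb + 36 for each unit, where pb is the price buyers pay.
Supply in terms of pb becomes qs = -90 + 2.5(pb + 36) = 0 + 2.5pb. Setting this equal to demand: 375 - 5pb = 0 + 2.5pb, so pb = 50.
Sellers receive ps = 50 + 36 = 86; q' = 375 − 5·50 = 125.
Buyers' price falls by p* − pb = 62 − 50 = 12; sellers' price rises by ps − p* = 86 − 62 = 24.

Buyers gain £12 per unit; sellers gain £24 per unit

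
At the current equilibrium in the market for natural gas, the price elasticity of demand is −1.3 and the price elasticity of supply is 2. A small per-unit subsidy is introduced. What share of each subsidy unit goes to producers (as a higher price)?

Producer share = 13/33

For a small subsidy around the equilibrium, the benefit split depends on the relative slopes, which at a point are proportional to the elasticities.
Buyer share = εs/(εs + |εd|) = 2/(2 + 1.3) = 20/33; seller share = |εd|/(εs + |εd|) = 13/33.
So producers capture 13/33 of the subsidy.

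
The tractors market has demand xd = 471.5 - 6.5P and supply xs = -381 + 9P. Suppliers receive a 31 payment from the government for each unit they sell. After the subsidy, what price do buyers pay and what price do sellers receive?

Pre-subsidy: 471.5 - 6.5P = -381 + 9P gives P* = 55, x* = 114.
With the subsidy, sellers receive Ps = Pb + 31 for each unit, where Pb is the price buyers pay.
Supply in terms of Pb becomes xs = -381 + 9(Pb + 31) = -102 + 9Pb. Setting this equal to demand: 471.5 - 6.5Pb = -102 + 9Pb, so Pb = 37.
Sellers receive Ps = 37 + 31 = 68; x' = 471.5 − 6.5·37 = 231.

Buyers pay 37; sellers receive 68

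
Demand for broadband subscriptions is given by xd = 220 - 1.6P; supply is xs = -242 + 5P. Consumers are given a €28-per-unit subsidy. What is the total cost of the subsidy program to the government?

Pre-subsidy: 220 - 1.6P = -242 + 5P gives P* = 70, x* = 108.
With the rebate, buyers effectively pay Pb = Ps − 28, where Ps is the price sellers receive.
Demand in terms of Ps becomes xd = 220 − 1.6(Ps − 28) = 264.8 - 1.6Ps. Setting this equal to supply: 264.8 - 1.6Ps = -242 + 5Ps, so Ps = 2534/33.
Buyers pay Pb = 2534/33 − 28 = 1610/33; x' = -242 + 5·(2534/33) = 4684/33.
Government outlay = subsidy × quantity = 28 × 4684/33 = 131152/33.

Government cost = 131152/33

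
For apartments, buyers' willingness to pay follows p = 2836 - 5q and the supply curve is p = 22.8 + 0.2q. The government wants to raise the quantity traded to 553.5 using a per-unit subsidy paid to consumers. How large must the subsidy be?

Required subsidy s = 65 per unit

At q = 553.5, from the demand curve buyers pay pb = 2836 − 5·553.5 = 68.5; from the supply curve sellers need ps = 22.8 + 0.2·553.5 = 133.5.
The subsidy must fill the gap: s = ps − pb = 133.5 − 68.5 = 65.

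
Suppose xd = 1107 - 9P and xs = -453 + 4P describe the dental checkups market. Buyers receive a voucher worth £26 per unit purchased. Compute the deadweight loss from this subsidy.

Deadweight loss = £936

Pre-subsidy: 1107 - 9P = -453 + 4P gives P* = 120, x* = 27.
With the rebate, buyers effectively pay Pb = Ps − 26, where Ps is the price sellers receive.
Demand in terms of Ps becomes xd = 1107 − 9(Ps − 26) = 1341 - 9Ps. Setting this equal to supply: 1341 - 9Ps = -453 + 4Ps, so Ps = 138.
Buyers pay Pb = 138 − 26 = 112; x' = -453 + 4·138 = 99.
The subsidy expands output by 99 − 27 = 72 past the efficient level; on those units the gap between marginal cost and willingness to pay runs from 0 up to 26.
DWL = ½ × 26 × 72 = 936.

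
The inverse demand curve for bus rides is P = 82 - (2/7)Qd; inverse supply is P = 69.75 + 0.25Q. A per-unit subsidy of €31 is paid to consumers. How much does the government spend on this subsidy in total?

Government cost = 37541/15

Pre-subsidy: 82 - (2/7)Q = 69.75 + 0.25Q gives Q* = 343/15 and P* = 1132/15.
With the rebate, buyers effectively pay Pb = Ps − 31, where Ps is the price sellers receive.
On the curves, Pb = 82 - (2/7)Q and Ps = 69.75 + 0.25Q; the wedge Ps − Pb = 31 gives 69.75 + 0.25Q − (82 - (2/7)Q) = 31, so Q' = 1211/15.
Then Pb = 82 − (2/7)·(1211/15) = 884/15 and Ps = 69.75 + 0.25·(1211/15) = 1349/15.
Government outlay = subsidy × quantity = 31 × 1211/15 = 37541/15.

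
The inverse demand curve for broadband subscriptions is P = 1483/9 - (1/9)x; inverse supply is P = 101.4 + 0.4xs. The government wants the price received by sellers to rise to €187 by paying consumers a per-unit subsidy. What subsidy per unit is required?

At a seller price of 187, quantity supplied is -253.5 + 2.5·187 = 214.
Buyers absorb 214 only when they pay Pb = 1483/9 − (1/9)·214 = 141.
s = Ps − Pb = 187 − 141 = 46.

Required subsidy s = €46 per unit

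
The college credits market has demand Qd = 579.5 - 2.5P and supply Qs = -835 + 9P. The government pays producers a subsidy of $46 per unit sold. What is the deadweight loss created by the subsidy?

Pre-subsidy: 579.5 - 2.5P = -835 + 9P gives P* = 123, Q* = 272.
With the subsidy, sellers receive Ps = Pb + 46 for each unit, where Pb is the price buyers pay.
Supply in terms of Pb becomes Qs = -835 + 9(Pb + 46) = -421 + 9Pb. Setting this equal to demand: 579.5 - 2.5Pb = -421 + 9Pb, so Pb = 87.
Sellers receive Ps = 87 + 46 = 133; Q' = 579.5 − 2.5·87 = 362.
The subsidy expands output by 362 − 272 = 90 past the efficient level; on those units the gap between marginal cost and willingness to pay runs from 0 up to 46.
DWL = ½ × 46 × 90 = 2070.

Deadweight loss = $2070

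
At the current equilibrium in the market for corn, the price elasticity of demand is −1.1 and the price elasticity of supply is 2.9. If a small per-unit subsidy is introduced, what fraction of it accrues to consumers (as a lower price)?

Consumer share = 0.725

For a small subsidy around the equilibrium, the benefit split depends on the relative slopes, which at a point are proportional to the elasticities.
Buyer share = εs/(εs + |εd|) = 2.9/(2.9 + 1.1) = 0.725; seller share = |εd|/(εs + |εd|) = 0.275.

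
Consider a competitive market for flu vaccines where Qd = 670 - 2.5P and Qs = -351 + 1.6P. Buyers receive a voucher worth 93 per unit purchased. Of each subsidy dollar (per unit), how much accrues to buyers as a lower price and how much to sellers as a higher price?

Buyers gain 1488/41 per unit; sellers gain 2325/41 per unit

Pre-subsidy: 670 - 2.5P = -351 + 1.6P gives P* = 10210/41, Q* = 1945/41.
With the rebate, buyers effectively pay Pb = Ps − 93, where Ps is the price sellers receive.
Demand in terms of Ps becomes Qd = 670 − 2.5(Ps − 93) = 902.5 - 2.5Ps. Setting this equal to supply: 902.5 - 2.5Ps = -351 + 1.6Ps, so Ps = 12535/41.
Buyers pay Pb = 12535/41 − 93 = 8722/41; Q' = -351 + 1.6·(12535/41) = 5665/41.
Buyers' price falls by P* − Pb = 10210/41 − 8722/41 = 1488/41; sellers' price rises by Ps − P* = 12535/41 − 10210/41 = 2325/41.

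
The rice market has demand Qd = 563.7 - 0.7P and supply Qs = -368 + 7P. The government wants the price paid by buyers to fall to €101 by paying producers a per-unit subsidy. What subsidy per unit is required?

Required subsidy s = €22 per unit

At a buyer price of 101, quantity demanded is 563.7 − 0.7·101 = 493.
Sellers supply 493 only when they receive Ps with -368 + 7·Ps = 493, i.e. Ps = 123.
s = Ps − Pb = 123 − 101 = 22.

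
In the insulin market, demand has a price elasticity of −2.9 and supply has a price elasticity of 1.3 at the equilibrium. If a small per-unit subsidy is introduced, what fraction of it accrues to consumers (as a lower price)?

For a small subsidy around the equilibrium, the benefit split depends on the relative slopes, which at a point are proportional to the elasticities.
Buyer share = εs/(εs + |εd|) = 1.3/(1.3 + 2.9) = 13/42; seller share = |εd|/(εs + |εd|) = 29/42.

Consumer share = 13/42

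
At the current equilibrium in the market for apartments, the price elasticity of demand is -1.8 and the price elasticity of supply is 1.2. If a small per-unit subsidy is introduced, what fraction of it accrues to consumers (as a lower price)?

Consumer share = 0.4

For a small subsidy around the equilibrium, the benefit split depends on the relative slopes, which at a point are proportional to the elasticities.
Buyer share = εs/(εs + |εd|) = 1.2/(1.2 + 1.8) = 0.4; seller share = |εd|/(εs + |εd|) = 0.6.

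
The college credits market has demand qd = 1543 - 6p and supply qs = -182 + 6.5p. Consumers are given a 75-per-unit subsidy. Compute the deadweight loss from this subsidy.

Deadweight loss = 8775

Pre-subsidy: 1543 - 6p = -182 + 6.5p gives p* = 138, q* = 715.
With the rebate, buyers effectively pay pb = ps − 75, where ps is the price sellers receive.
Demand in terms of ps becomes qd = 1543 − 6(ps − 75) = 1993 - 6ps. Setting this equal to supply: 1993 - 6ps = -182 + 6.5ps, so ps = 174.
Buyers pay pb = 174 − 75 = 99; q' = -182 + 6.5·174 = 949.
The subsidy expands output by 949 − 715 = 234 past the efficient level; on those units the gap between marginal cost and willingness to pay runs from 0 up to 75.
DWL = ½ × 75 × 234 = 8775.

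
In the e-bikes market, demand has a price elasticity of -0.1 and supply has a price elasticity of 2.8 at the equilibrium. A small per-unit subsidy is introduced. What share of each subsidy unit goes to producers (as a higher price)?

Producer share = 1/29

For a small subsidy around the equilibrium, the benefit split depends on the relative slopes, which at a point are proportional to the elasticities.
Buyer share = εs/(εs + |εd|) = 2.8/(2.8 + 0.1) = 28/29; seller share = |εd|/(εs + |εd|) = 1/29.
So producers capture 1/29 of the subsidy.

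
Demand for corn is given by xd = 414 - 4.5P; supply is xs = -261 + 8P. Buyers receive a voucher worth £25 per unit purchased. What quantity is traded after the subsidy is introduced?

Pre-subsidy: 414 - 4.5P = -261 + 8P gives P* = 54, x* = 171.
With the rebate, buyers effectively pay Pb = Ps − 25, where Ps is the price sellers receive.
Demand in terms of Ps becomes xd = 414 − 4.5(Ps − 25) = 526.5 - 4.5Ps. Setting this equal to supply: 526.5 - 4.5Ps = -261 + 8Ps, so Ps = 63.
Buyers pay Pb = 63 − 25 = 38; x' = -261 + 8·63 = 243.

x' = 243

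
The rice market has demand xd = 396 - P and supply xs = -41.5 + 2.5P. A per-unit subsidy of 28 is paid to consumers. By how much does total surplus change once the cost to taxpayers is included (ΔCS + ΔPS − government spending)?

Net change in total surplus = -280

Pre-subsidy: 396 - P = -41.5 + 2.5P gives P* = 125, x* = 271.
With the rebate, buyers effectively pay Pb = Ps − 28, where Ps is the price sellers receive.
Demand in terms of Ps becomes xd = 396 − 1(Ps − 28) = 424 - Ps. Setting this equal to supply: 424 - Ps = -41.5 + 2.5Ps, so Ps = 133.
Buyers pay Pb = 133 − 28 = 105; x' = -41.5 + 2.5·133 = 291.
ΔCS = ½(271 + 291)(125 − 105) = 5620; ΔPS = ½(271 + 291)(133 − 125) = 2248.
Government spending = 28 × 291 = 8148.
Net change = 5620 + 2248 − 8148 = -280. The loss equals the DWL triangle ½·28·20.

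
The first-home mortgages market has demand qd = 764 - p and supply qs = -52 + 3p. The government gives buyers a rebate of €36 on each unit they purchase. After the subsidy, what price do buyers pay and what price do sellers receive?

Pre-subsidy: 764 - p = -52 + 3p gives p* = 204, q* = 560.
With the rebate, buyers effectively pay pb = ps − 36, where ps is the price sellers receive.
Demand in terms of ps becomes qd = 764 − 1(ps − 36) = 800 - ps. Setting this equal to supply: 800 - ps = -52 + 3ps, so ps = 213.
Buyers pay pb = 213 − 36 = 177; q' = -52 + 3·213 = 587.

Buyers pay €177; sellers receive €213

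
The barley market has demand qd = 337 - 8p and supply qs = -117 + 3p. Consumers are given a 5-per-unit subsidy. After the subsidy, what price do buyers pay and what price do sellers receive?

Pre-subsidy: 337 - 8p = -117 + 3p gives p* = 454/11, q* = 75/11.
With the rebate, buyers effectively pay pb = ps − 5, where ps is the price sellers receive.
Demand in terms of ps becomes qd = 337 − 8(ps − 5) = 377 - 8ps. Setting this equal to supply: 377 - 8ps = -117 + 3ps, so ps = 494/11.
Buyers pay pb = 494/11 − 5 = 439/11; q' = -117 + 3·(494/11) = 195/11.

Buyers pay 439/11; sellers receive 494/11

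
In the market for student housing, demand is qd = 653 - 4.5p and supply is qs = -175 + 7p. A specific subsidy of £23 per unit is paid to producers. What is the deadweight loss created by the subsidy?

Pre-subsidy: 653 - 4.5p = -175 + 7p gives p* = 72, q* = 329.
With the subsidy, sellers receive ps = pb + 23 for each unit, where pb is the price buyers pay.
Supply in terms of pb becomes qs = -175 + 7(pb + 23) = -14 + 7pb. Setting this equal to demand: 653 - 4.5pb = -14 + 7pb, so pb = 58.
Sellers receive ps = 58 + 23 = 81; q' = 653 − 4.5·58 = 392.
The subsidy expands output by 392 − 329 = 63 past the efficient level; on those units the gap between marginal cost and willingness to pay runs from 0 up to 23.
DWL = ½ × 23 × 63 = 724.5.

Deadweight loss = £724.5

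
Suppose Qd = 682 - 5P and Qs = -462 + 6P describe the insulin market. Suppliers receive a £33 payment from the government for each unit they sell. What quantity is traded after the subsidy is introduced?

Pre-subsidy: 682 - 5P = -462 + 6P gives P* = 104, Q* = 162.
With the subsidy, sellers receive Ps = Pb + 33 for each unit, where Pb is the price buyers pay.
Supply in terms of Pb becomes Qs = -462 + 6(Pb + 33) = -264 + 6Pb. Setting this equal to demand: 682 - 5Pb = -264 + 6Pb, so Pb = 86.
Sellers receive Ps = 86 + 33 = 119; Q' = 682 − 5·86 = 252.

Q' = 252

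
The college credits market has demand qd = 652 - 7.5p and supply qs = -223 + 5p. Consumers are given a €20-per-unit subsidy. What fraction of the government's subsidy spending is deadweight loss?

Pre-subsidy: 652 - 7.5p = -223 + 5p gives p* = 70, q* = 127.
With the rebate, buyers effectively pay pb = ps − 20, where ps is the price sellers receive.
Demand in terms of ps becomes qd = 652 − 7.5(ps − 20) = 802 - 7.5ps. Setting this equal to supply: 802 - 7.5ps = -223 + 5ps, so ps = 82.
Buyers pay pb = 82 − 20 = 62; q' = -223 + 5·82 = 187.
ΔCS = ½(127 + 187)(70 − 62) = 1256; ΔPS = ½(127 + 187)(82 − 70) = 1884.
Government spending = 20 × 187 = 3740.
DWL = ½ × 20 × (187 − 127) = 600; fraction = 600 / 3740 = 30/187.

DWL / government spending = 30/187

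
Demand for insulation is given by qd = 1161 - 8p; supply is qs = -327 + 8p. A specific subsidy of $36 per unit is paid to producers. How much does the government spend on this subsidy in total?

Pre-subsidy: 1161 - 8p = -327 + 8p gives p* = 93, q* = 417.
With the subsidy, sellers receive ps = pb + 36 for each unit, where pb is the price buyers pay.
Supply in terms of pb becomes qs = -327 + 8(pb + 36) = -39 + 8pb. Setting this equal to demand: 1161 - 8pb = -39 + 8pb, so pb = 75.
Sellers receive ps = 75 + 36 = 111; q' = 1161 − 8·75 = 561.
Government outlay = subsidy × quantity = 36 × 561 = 20196.

Government cost = $20196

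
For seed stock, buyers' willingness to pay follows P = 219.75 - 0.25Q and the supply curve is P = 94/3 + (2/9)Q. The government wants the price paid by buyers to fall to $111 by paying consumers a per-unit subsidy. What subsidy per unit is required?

Required subsidy s = $17 per unit

At a buyer price of 111, quantity demanded is 879 − 4·111 = 435.
Sellers supply 435 only when they receive Ps = 94/3 + (2/9)·435 = 128.
s = Ps − Pb = 128 − 111 = 17.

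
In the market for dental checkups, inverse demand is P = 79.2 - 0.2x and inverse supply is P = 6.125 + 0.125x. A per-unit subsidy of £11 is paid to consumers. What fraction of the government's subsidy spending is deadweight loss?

Pre-subsidy: 79.2 - 0.2x = 6.125 + 0.125x gives x* = 2923/13 and P* = 445/13.
With the rebate, buyers effectively pay Pb = Ps − 11, where Ps is the price sellers receive.
On the curves, Pb = 79.2 - 0.2x and Ps = 6.125 + 0.125x; the wedge Ps − Pb = 11 gives 6.125 + 0.125x − (79.2 - 0.2x) = 11, so x' = 3363/13.
Then Pb = 79.2 − 0.2·(3363/13) = 357/13 and Ps = 6.125 + 0.125·(3363/13) = 500/13.
ΔCS = ½(2923/13 + 3363/13)(445/13 − 357/13) = 276584/169; ΔPS = ½(2923/13 + 3363/13)(500/13 − 445/13) = 172865/169.
Government spending = 11 × 3363/13 = 36993/13.
DWL = ½ × 11 × (3363/13 − 2923/13) = 2420/13; fraction = (2420/13) / (36993/13) = 220/3363.

DWL / government spending = 220/3363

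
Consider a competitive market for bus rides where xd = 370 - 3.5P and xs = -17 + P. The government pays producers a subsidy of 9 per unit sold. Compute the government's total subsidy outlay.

Government cost = 684

Pre-subsidy: 370 - 3.5P = -17 + P gives P* = 86, x* = 69.
With the subsidy, sellers receive Ps = Pb + 9 for each unit, where Pb is the price buyers pay.
Supply in terms of Pb becomes xs = -17 + 1(Pb + 9) = -8 + Pb. Setting this equal to demand: 370 - 3.5Pb = -8 + Pb, so Pb = 84.
Sellers receive Ps = 84 + 9 = 93; x' = 370 − 3.5·84 = 76.
Government outlay = subsidy × quantity = 9 × 76 = 684.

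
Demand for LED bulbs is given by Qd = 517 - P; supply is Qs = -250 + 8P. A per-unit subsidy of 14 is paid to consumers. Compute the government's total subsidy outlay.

Government cost = 55972/9

Pre-subsidy: 517 - P = -250 + 8P gives P* = 767/9, Q* = 3886/9.
With the rebate, buyers effectively pay Pb = Ps − 14, where Ps is the price sellers receive.
Demand in terms of Ps becomes Qd = 517 − 1(Ps − 14) = 531 - Ps. Setting this equal to supply: 531 - Ps = -250 + 8Ps, so Ps = 781/9.
Buyers pay Pb = 781/9 − 14 = 655/9; Q' = -250 + 8·(781/9) = 3998/9.
Government outlay = subsidy × quantity = 14 × 3998/9 = 55972/9.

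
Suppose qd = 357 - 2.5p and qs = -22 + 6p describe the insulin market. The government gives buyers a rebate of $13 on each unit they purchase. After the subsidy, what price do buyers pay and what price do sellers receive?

Buyers pay 602/17; sellers receive 823/17

Pre-subsidy: 357 - 2.5p = -22 + 6p gives p* = 758/17, q* = 4174/17.
With the rebate, buyers effectively pay pb = ps − 13, where ps is the price sellers receive.
Demand in terms of ps becomes qd = 357 − 2.5(ps − 13) = 389.5 - 2.5ps. Setting this equal to supply: 389.5 - 2.5ps = -22 + 6ps, so ps = 823/17.
Buyers pay pb = 823/17 − 13 = 602/17; q' = -22 + 6·(823/17) = 4564/17.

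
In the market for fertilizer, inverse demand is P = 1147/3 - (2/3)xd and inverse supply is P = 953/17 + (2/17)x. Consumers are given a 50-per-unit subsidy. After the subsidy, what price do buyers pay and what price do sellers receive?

Buyers pay 62.5; sellers receive 112.5

Pre-subsidy: 1147/3 - (2/3)x = 953/17 + (2/17)x gives x* = 416 and P* = 105.
With the rebate, buyers effectively pay Pb = Ps − 50, where Ps is the price sellers receive.
On the curves, Pb = 1147/3 - (2/3)x and Ps = 953/17 + (2/17)x; the wedge Ps − Pb = 50 gives 953/17 + (2/17)x − (1147/3 - (2/3)x) = 50, so x' = 479.75.
Then Pb = 1147/3 − (2/3)·479.75 = 62.5 and Ps = 953/17 + (2/17)·479.75 = 112.5.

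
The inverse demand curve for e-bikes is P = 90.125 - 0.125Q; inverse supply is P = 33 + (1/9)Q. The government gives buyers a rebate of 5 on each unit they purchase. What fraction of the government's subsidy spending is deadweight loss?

Pre-subsidy: 90.125 - 0.125Q = 33 + (1/9)Q gives Q* = 4113/17 and P* = 1018/17.
With the rebate, buyers effectively pay Pb = Ps − 5, where Ps is the price sellers receive.
On the curves, Pb = 90.125 - 0.125Q and Ps = 33 + (1/9)Q; the wedge Ps − Pb = 5 gives 33 + (1/9)Q − (90.125 - 0.125Q) = 5, so Q' = 4473/17.
Then Pb = 90.125 − 0.125·(4473/17) = 973/17 and Ps = 33 + (1/9)·(4473/17) = 1058/17.
ΔCS = ½(4113/17 + 4473/17)(1018/17 − 973/17) = 193185/289; ΔPS = ½(4113/17 + 4473/17)(1058/17 − 1018/17) = 171720/289.
Government spending = 5 × 4473/17 = 22365/17.
DWL = ½ × 5 × (4473/17 − 4113/17) = 900/17; fraction = (900/17) / (22365/17) = 20/497.

DWL / government spending = 20/497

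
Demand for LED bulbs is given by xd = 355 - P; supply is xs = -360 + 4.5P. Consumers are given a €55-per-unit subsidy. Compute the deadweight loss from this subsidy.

Deadweight loss = €1237.5

Pre-subsidy: 355 - P = -360 + 4.5P gives P* = 130, x* = 225.
With the rebate, buyers effectively pay Pb = Ps − 55, where Ps is the price sellers receive.
Demand in terms of Ps becomes xd = 355 − 1(Ps − 55) = 410 - Ps. Setting this equal to supply: 410 - Ps = -360 + 4.5Ps, so Ps = 140.
Buyers pay Pb = 140 − 55 = 85; x' = -360 + 4.5·140 = 270.
The subsidy expands output by 270 − 225 = 45 past the efficient level; on those units the gap between marginal cost and willingness to pay runs from 0 up to 55.
DWL = ½ × 55 × 45 = 1237.5.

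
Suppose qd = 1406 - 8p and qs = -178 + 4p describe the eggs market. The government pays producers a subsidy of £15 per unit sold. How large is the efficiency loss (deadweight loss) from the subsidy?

Deadweight loss = £300

Pre-subsidy: 1406 - 8p = -178 + 4p gives p* = 132, q* = 350.
With the subsidy, sellers receive ps = pb + 15 for each unit, where pb is the price buyers pay.
Supply in terms of pb becomes qs = -178 + 4(pb + 15) = -118 + 4pb. Setting this equal to demand: 1406 - 8pb = -118 + 4pb, so pb = 127.
Sellers receive ps = 127 + 15 = 142; q' = 1406 − 8·127 = 390.
The subsidy expands output by 390 − 350 = 40 past the efficient level; on those units the gap between marginal cost and willingness to pay runs from 0 up to 15.
DWL = ½ × 15 × 40 = 300.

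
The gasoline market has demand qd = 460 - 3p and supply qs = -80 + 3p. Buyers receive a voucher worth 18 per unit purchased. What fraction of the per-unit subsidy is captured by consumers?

Pre-subsidy: 460 - 3p = -80 + 3p gives p* = 90, q* = 190.
With the rebate, buyers effectively pay pb = ps − 18, where ps is the price sellers receive.
Demand in terms of ps becomes qd = 460 − 3(ps − 18) = 514 - 3ps. Setting this equal to supply: 514 - 3ps = -80 + 3ps, so ps = 99.
Buyers pay pb = 99 − 18 = 81; q' = -80 + 3·99 = 217.
Buyers' price falls by p* − pb = 90 − 81 = 9; sellers' price rises by ps − p* = 99 − 90 = 9.
So consumers capture 9/18 = 0.5 of each unit of subsidy.

Consumer share = 0.5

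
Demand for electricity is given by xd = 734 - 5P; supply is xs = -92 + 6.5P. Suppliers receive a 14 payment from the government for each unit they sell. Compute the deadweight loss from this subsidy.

Pre-subsidy: 734 - 5P = -92 + 6.5P gives P* = 1652/23, x* = 8622/23.
With the subsidy, sellers receive Ps = Pb + 14 for each unit, where Pb is the price buyers pay.
Supply in terms of Pb becomes xs = -92 + 6.5(Pb + 14) = -1 + 6.5Pb. Setting this equal to demand: 734 - 5Pb = -1 + 6.5Pb, so Pb = 1470/23.
Sellers receive Ps = 1470/23 + 14 = 1792/23; x' = 734 − 5·(1470/23) = 9532/23.
The subsidy expands output by 9532/23 − 8622/23 = 910/23 past the efficient level; on those units the gap between marginal cost and willingness to pay runs from 0 up to 14.
DWL = ½ × 14 × 910/23 = 6370/23.

Deadweight loss = 6370/23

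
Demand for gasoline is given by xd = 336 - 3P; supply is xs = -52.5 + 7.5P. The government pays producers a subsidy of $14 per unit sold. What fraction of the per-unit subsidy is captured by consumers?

Pre-subsidy: 336 - 3P = -52.5 + 7.5P gives P* = 37, x* = 225.
With the subsidy, sellers receive Ps = Pb + 14 for each unit, where Pb is the price buyers pay.
Supply in terms of Pb becomes xs = -52.5 + 7.5(Pb + 14) = 52.5 + 7.5Pb. Setting this equal to demand: 336 - 3Pb = 52.5 + 7.5Pb, so Pb = 27.
Sellers receive Ps = 27 + 14 = 41; x' = 336 − 3·27 = 255.
Buyers' price falls by P* − Pb = 37 − 27 = 10; sellers' price rises by Ps − P* = 41 − 37 = 4.
So consumers capture 10/14 = 5/7 of each unit of subsidy.

Consumer share = 5/7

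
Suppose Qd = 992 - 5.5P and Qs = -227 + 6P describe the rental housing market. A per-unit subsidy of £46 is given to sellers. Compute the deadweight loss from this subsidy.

Deadweight loss = £3036

Pre-subsidy: 992 - 5.5P = -227 + 6P gives P* = 106, Q* = 409.
With the subsidy, sellers receive Ps = Pb + 46 for each unit, where Pb is the price buyers pay.
Supply in terms of Pb becomes Qs = -227 + 6(Pb + 46) = 49 + 6Pb. Setting this equal to demand: 992 - 5.5Pb = 49 + 6Pb, so Pb = 82.
Sellers receive Ps = 82 + 46 = 128; Q' = 992 − 5.5·82 = 541.
The subsidy expands output by 541 − 409 = 132 past the efficient level; on those units the gap between marginal cost and willingness to pay runs from 0 up to 46.
DWL = ½ × 46 × 132 = 3036.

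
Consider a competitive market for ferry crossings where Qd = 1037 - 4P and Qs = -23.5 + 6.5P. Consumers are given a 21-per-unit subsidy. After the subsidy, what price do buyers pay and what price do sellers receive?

Buyers pay 88; sellers receive 109

Pre-subsidy: 1037 - 4P = -23.5 + 6.5P gives P* = 101, Q* = 633.
With the rebate, buyers effectively pay Pb = Ps − 21, where Ps is the price sellers receive.
Demand in terms of Ps becomes Qd = 1037 − 4(Ps − 21) = 1121 - 4Ps. Setting this equal to supply: 1121 - 4Ps = -23.5 + 6.5Ps, so Ps = 109.
Buyers pay Pb = 109 − 21 = 88; Q' = -23.5 + 6.5·109 = 685.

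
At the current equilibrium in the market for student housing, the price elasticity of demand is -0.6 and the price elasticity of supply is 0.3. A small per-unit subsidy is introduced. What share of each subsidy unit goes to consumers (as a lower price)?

Consumer share = 1/3

For a small subsidy around the equilibrium, the benefit split depends on the relative slopes, which at a point are proportional to the elasticities.
Buyer share = εs/(εs + |εd|) = 0.3/(0.3 + 0.6) = 1/3; seller share = |εd|/(εs + |εd|) = 2/3.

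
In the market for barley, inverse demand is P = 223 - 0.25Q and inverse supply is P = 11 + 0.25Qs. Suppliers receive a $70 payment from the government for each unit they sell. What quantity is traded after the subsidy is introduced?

Pre-subsidy: 223 - 0.25Q = 11 + 0.25Q gives Q* = 424 and P* = 117.
With the subsidy, sellers receive Ps = Pb + 70 for each unit, where Pb is the price buyers pay.
On the curves, Pb = 223 - 0.25Q and Ps = 11 + 0.25Q; the wedge Ps − Pb = 70 gives 11 + 0.25Q − (223 - 0.25Q) = 70, so Q' = 564.
Then Pb = 223 − 0.25·564 = 82 and Ps = 11 + 0.25·564 = 152.

Q' = 564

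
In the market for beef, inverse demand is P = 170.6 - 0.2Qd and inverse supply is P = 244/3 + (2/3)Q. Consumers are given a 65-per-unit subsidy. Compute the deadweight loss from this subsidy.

Deadweight loss = 2437.5

Pre-subsidy: 170.6 - 0.2Q = 244/3 + (2/3)Q gives Q* = 103 and P* = 150.
With the rebate, buyers effectively pay Pb = Ps − 65, where Ps is the price sellers receive.
On the curves, Pb = 170.6 - 0.2Q and Ps = 244/3 + (2/3)Q; the wedge Ps − Pb = 65 gives 244/3 + (2/3)Q − (170.6 - 0.2Q) = 65, so Q' = 178.
Then Pb = 170.6 − 0.2·178 = 135 and Ps = 244/3 + (2/3)·178 = 200.
The subsidy expands output by 178 − 103 = 75 past the efficient level; on those units the gap between marginal cost and willingness to pay runs from 0 up to 65.
DWL = ½ × 65 × 75 = 2437.5.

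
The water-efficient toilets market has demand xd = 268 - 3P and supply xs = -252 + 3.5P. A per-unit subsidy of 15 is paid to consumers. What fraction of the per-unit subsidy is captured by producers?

Pre-subsidy: 268 - 3P = -252 + 3.5P gives P* = 80, x* = 28.
With the rebate, buyers effectively pay Pb = Ps − 15, where Ps is the price sellers receive.
Demand in terms of Ps becomes xd = 268 − 3(Ps − 15) = 313 - 3Ps. Setting this equal to supply: 313 - 3Ps = -252 + 3.5Ps, so Ps = 1130/13.
Buyers pay Pb = 1130/13 − 15 = 935/13; x' = -252 + 3.5·(1130/13) = 679/13.
Buyers' price falls by P* − Pb = 80 − 935/13 = 105/13; sellers' price rises by Ps − P* = 1130/13 − 80 = 90/13.
So producers capture (90/13)/15 = 6/13 of each unit of subsidy.

Producer share = 6/13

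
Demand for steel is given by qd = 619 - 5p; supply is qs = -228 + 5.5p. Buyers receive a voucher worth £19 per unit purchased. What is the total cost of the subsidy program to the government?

Government cost = 35302/7

Pre-subsidy: 619 - 5p = -228 + 5.5p gives p* = 242/3, q* = 647/3.
With the rebate, buyers effectively pay pb = ps − 19, where ps is the price sellers receive.
Demand in terms of ps becomes qd = 619 − 5(ps − 19) = 714 - 5ps. Setting this equal to supply: 714 - 5ps = -228 + 5.5ps, so ps = 628/7.
Buyers pay pb = 628/7 − 19 = 495/7; q' = -228 + 5.5·(628/7) = 1858/7.
Government outlay = subsidy × quantity = 19 × 1858/7 = 35302/7.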